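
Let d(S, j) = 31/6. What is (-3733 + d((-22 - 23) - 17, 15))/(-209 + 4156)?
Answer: -22367/23682 ≈ -0.94447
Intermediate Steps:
d(S, j) = 31/6 (d(S, j) = 31*(⅙) = 31/6)
(-3733 + d((-22 - 23) - 17, 15))/(-209 + 4156) = (-3733 + 31/6)/(-209 + 4156) = -22367/6/3947 = -22367/6*1/3947 = -22367/23682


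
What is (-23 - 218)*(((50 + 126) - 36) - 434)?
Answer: 70854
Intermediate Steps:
(-23 - 218)*(((50 + 126) - 36) - 434) = -241*((176 - 36) - 434) = -241*(140 - 434) = -241*(-294) = 70854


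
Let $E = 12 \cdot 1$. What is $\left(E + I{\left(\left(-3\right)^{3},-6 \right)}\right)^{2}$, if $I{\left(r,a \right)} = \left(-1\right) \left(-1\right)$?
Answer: $169$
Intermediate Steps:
$I{\left(r,a \right)} = 1$
$E = 12$
$\left(E + I{\left(\left(-3\right)^{3},-6 \right)}\right)^{2} = \left(12 + 1\right)^{2} = 13^{2} = 169$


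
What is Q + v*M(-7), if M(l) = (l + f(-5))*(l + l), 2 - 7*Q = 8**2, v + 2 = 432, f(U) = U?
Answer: 505618/7 ≈ 72231.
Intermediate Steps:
v = 430 (v = -2 + 432 = 430)
Q = -62/7 (Q = 2/7 - 1/7*8**2 = 2/7 - 1/7*64 = 2/7 - 64/7 = -62/7 ≈ -8.8571)
M(l) = 2*l*(-5 + l) (M(l) = (l - 5)*(l + l) = (-5 + l)*(2*l) = 2*l*(-5 + l))
Q + v*M(-7) = -62/7 + 430*(2*(-7)*(-5 - 7)) = -62/7 + 430*(2*(-7)*(-12)) = -62/7 + 430*168 = -62/7 + 72240 = 505618/7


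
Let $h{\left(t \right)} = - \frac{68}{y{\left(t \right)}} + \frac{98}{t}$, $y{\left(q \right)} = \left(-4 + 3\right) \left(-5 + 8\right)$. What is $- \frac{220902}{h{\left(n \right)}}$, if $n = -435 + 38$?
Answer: $- \frac{131547141}{13351} \approx -9853.0$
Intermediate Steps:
$y{\left(q \right)} = -3$ ($y{\left(q \right)} = \left(-1\right) 3 = -3$)
$n = -397$
$h{\left(t \right)} = \frac{68}{3} + \frac{98}{t}$ ($h{\left(t \right)} = - \frac{68}{-3} + \frac{98}{t} = \left(-68\right) \left(- \frac{1}{3}\right) + \frac{98}{t} = \frac{68}{3} + \frac{98}{t}$)
$- \frac{220902}{h{\left(n \right)}} = - \frac{220902}{\frac{68}{3} + \frac{98}{-397}} = - \frac{220902}{\frac{68}{3} + 98 \left(- \frac{1}{397}\right)} = - \frac{220902}{\frac{68}{3} - \frac{98}{397}} = - \frac{220902}{\frac{26702}{1191}} = \left(-220902\right) \frac{1191}{26702} = - \frac{131547141}{13351}$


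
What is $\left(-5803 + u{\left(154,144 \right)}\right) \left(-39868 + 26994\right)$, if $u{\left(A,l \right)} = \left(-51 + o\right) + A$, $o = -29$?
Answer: $73755146$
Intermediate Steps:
$u{\left(A,l \right)} = -80 + A$ ($u{\left(A,l \right)} = \left(-51 - 29\right) + A = -80 + A$)
$\left(-5803 + u{\left(154,144 \right)}\right) \left(-39868 + 26994\right) = \left(-5803 + \left(-80 + 154\right)\right) \left(-39868 + 26994\right) = \left(-5803 + 74\right) \left(-12874\right) = \left(-5729\right) \left(-12874\right) = 73755146$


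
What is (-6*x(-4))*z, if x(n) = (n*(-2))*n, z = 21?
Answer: 4032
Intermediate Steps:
x(n) = -2*n² (x(n) = (-2*n)*n = -2*n²)
(-6*x(-4))*z = -(-12)*(-4)²*21 = -(-12)*16*21 = -6*(-32)*21 = 192*21 = 4032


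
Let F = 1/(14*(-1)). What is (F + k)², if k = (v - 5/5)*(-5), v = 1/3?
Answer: 18769/1764 ≈ 10.640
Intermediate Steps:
v = ⅓ ≈ 0.33333
k = 10/3 (k = (⅓ - 5/5)*(-5) = (⅓ - 5*⅕)*(-5) = (⅓ - 1)*(-5) = -⅔*(-5) = 10/3 ≈ 3.3333)
F = -1/14 (F = 1/(-14) = -1/14 ≈ -0.071429)
(F + k)² = (-1/14 + 10/3)² = (137/42)² = 18769/1764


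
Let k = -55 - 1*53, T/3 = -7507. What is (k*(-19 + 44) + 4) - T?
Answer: 19825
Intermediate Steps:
T = -22521 (T = 3*(-7507) = -22521)
k = -108 (k = -55 - 53 = -108)
(k*(-19 + 44) + 4) - T = (-108*(-19 + 44) + 4) - 1*(-22521) = (-108*25 + 4) + 22521 = (-2700 + 4) + 22521 = -2696 + 22521 = 19825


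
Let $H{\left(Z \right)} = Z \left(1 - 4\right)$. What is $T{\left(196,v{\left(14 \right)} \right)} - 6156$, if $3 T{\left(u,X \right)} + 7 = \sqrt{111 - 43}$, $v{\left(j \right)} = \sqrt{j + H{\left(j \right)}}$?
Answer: $- \frac{18475}{3} + \frac{2 \sqrt{17}}{3} \approx -6155.6$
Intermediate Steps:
$H{\left(Z \right)} = - 3 Z$ ($H{\left(Z \right)} = Z \left(-3\right) = - 3 Z$)
$v{\left(j \right)} = \sqrt{2} \sqrt{- j}$ ($v{\left(j \right)} = \sqrt{j - 3 j} = \sqrt{- 2 j} = \sqrt{2} \sqrt{- j}$)
$T{\left(u,X \right)} = - \frac{7}{3} + \frac{2 \sqrt{17}}{3}$ ($T{\left(u,X \right)} = - \frac{7}{3} + \frac{\sqrt{111 - 43}}{3} = - \frac{7}{3} + \frac{\sqrt{68}}{3} = - \frac{7}{3} + \frac{2 \sqrt{17}}{3}$)
$T{\left(196,v{\left(14 \right)} \right)} - 6156 = \left(- \frac{7}{3} + \frac{2 \sqrt{17}}{3}\right) - 6156 = - \frac{18475}{3} + \frac{2 \sqrt{17}}{3}$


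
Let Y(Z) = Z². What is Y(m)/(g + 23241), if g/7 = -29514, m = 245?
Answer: -60025/183357 ≈ -0.32737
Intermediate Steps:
g = -206598 (g = 7*(-29514) = -206598)
Y(m)/(g + 23241) = 245²/(-206598 + 23241) = 60025/(-183357) = 60025*(-1/183357) = -60025/183357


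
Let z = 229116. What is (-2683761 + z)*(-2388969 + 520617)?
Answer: 4586140895040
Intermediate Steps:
(-2683761 + z)*(-2388969 + 520617) = (-2683761 + 229116)*(-2388969 + 520617) = -2454645*(-1868352) = 4586140895040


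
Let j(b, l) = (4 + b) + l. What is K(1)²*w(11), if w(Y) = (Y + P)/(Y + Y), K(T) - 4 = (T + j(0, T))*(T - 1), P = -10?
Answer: 8/11 ≈ 0.72727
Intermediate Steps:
j(b, l) = 4 + b + l
K(T) = 4 + (-1 + T)*(4 + 2*T) (K(T) = 4 + (T + (4 + 0 + T))*(T - 1) = 4 + (T + (4 + T))*(-1 + T) = 4 + (4 + 2*T)*(-1 + T) = 4 + (-1 + T)*(4 + 2*T))
w(Y) = (-10 + Y)/(2*Y) (w(Y) = (Y - 10)/(Y + Y) = (-10 + Y)/((2*Y)) = (-10 + Y)*(1/(2*Y)) = (-10 + Y)/(2*Y))
K(1)²*w(11) = (2*1*(1 + 1))²*((½)*(-10 + 11)/11) = (2*1*2)²*((½)*(1/11)*1) = 4²*(1/22) = 16*(1/22) = 8/11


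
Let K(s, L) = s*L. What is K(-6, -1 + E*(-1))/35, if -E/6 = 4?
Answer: -138/35 ≈ -3.9429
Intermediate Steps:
E = -24 (E = -6*4 = -24)
K(s, L) = L*s
K(-6, -1 + E*(-1))/35 = ((-1 - 24*(-1))*(-6))/35 = ((-1 + 24)*(-6))/35 = (23*(-6))/35 = (1/35)*(-138) = -138/35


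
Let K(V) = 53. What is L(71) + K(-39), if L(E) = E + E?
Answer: 195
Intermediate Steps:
L(E) = 2*E
L(71) + K(-39) = 2*71 + 53 = 142 + 53 = 195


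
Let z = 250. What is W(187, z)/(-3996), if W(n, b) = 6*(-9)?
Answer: 1/74 ≈ 0.013514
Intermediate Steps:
W(n, b) = -54
W(187, z)/(-3996) = -54/(-3996) = -54*(-1/3996) = 1/74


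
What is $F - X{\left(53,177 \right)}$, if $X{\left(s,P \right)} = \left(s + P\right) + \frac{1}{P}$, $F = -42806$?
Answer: $- \frac{7617373}{177} \approx -43036.0$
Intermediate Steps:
$X{\left(s,P \right)} = P + s + \frac{1}{P}$ ($X{\left(s,P \right)} = \left(P + s\right) + \frac{1}{P} = P + s + \frac{1}{P}$)
$F - X{\left(53,177 \right)} = -42806 - \left(177 + 53 + \frac{1}{177}\right) = -42806 - \frac{40711}{177} = - \frac{7617373}{177}$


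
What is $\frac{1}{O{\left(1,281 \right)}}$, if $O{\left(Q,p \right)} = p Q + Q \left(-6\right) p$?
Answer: $- \frac{1}{1405} \approx -0.00071174$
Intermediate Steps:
$O{\left(Q,p \right)} = - 5 Q p$ ($O{\left(Q,p \right)} = Q p + - 6 Q p = Q p - 6 Q p = - 5 Q p$)
$\frac{1}{O{\left(1,281 \right)}} = \frac{1}{\left(-5\right) 1 \cdot 281} = \frac{1}{-1405} = - \frac{1}{1405}$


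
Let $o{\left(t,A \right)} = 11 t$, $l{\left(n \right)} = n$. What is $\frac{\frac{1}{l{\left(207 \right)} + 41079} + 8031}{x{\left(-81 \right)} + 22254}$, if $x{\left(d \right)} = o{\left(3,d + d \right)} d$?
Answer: $\frac{331567867}{808421166} \approx 0.41014$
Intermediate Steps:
$x{\left(d \right)} = 33 d$ ($x{\left(d \right)} = 11 \cdot 3 d = 33 d$)
$\frac{\frac{1}{l{\left(207 \right)} + 41079} + 8031}{x{\left(-81 \right)} + 22254} = \frac{\frac{1}{207 + 41079} + 8031}{33 \left(-81\right) + 22254} = \frac{\frac{1}{41286} + 8031}{-2673 + 22254} = \frac{\frac{1}{41286} + 8031}{19581} = \frac{331567867}{41286} \cdot \frac{1}{19581} = \frac{331567867}{808421166}$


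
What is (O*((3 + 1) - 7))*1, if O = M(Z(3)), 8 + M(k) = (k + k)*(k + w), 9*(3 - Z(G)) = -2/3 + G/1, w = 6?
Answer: -29096/243 ≈ -119.74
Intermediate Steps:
Z(G) = 83/27 - G/9 (Z(G) = 3 - (-2/3 + G/1)/9 = 3 - (-2*1/3 + G*1)/9 = 3 - (-2/3 + G)/9 = 3 + (2/27 - G/9) = 83/27 - G/9)
M(k) = -8 + 2*k*(6 + k) (M(k) = -8 + (k + k)*(k + 6) = -8 + (2*k)*(6 + k) = -8 + 2*k*(6 + k))
O = 29096/729 (O = -8 + 2*(83/27 - 1/9*3)**2 + 12*(83/27 - 1/9*3) = -8 + 2*(83/27 - 1/3)**2 + 12*(83/27 - 1/3) = -8 + 2*(74/27)**2 + 12*(74/27) = -8 + 2*(5476/729) + 296/9 = -8 + 10952/729 + 296/9 = 29096/729 ≈ 39.912)
(O*((3 + 1) - 7))*1 = (29096*((3 + 1) - 7)/729)*1 = (29096*(4 - 7)/729)*1 = ((29096/729)*(-3))*1 = -29096/243*1 = -29096/243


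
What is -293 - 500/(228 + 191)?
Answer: -123267/419 ≈ -294.19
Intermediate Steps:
-293 - 500/(228 + 191) = -293 - 500/419 = -123267/419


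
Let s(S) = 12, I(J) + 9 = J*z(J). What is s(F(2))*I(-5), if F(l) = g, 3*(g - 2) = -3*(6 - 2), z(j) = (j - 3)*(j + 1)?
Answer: -2028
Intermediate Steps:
z(j) = (1 + j)*(-3 + j) (z(j) = (-3 + j)*(1 + j) = (1 + j)*(-3 + j))
g = -2 (g = 2 + (-3*(6 - 2))/3 = 2 + (-3*4)/3 = 2 + (⅓)*(-12) = 2 - 4 = -2)
I(J) = -9 + J*(-3 + J² - 2*J)
F(l) = -2
s(F(2))*I(-5) = 12*(-9 - 1*(-5)*(3 - 1*(-5)² + 2*(-5))) = 12*(-9 - 1*(-5)*(3 - 1*25 - 10)) = 12*(-9 - 1*(-5)*(3 - 25 - 10)) = 12*(-9 - 1*(-5)*(-32)) = 12*(-9 - 160) = 12*(-169) = -2028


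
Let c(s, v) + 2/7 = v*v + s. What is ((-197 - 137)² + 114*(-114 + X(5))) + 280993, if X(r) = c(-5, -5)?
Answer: 2672603/7 ≈ 3.8180e+5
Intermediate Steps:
c(s, v) = -2/7 + s + v² (c(s, v) = -2/7 + (v*v + s) = -2/7 + (v² + s) = -2/7 + (s + v²) = -2/7 + s + v²)
X(r) = 138/7 (X(r) = -2/7 - 5 + (-5)² = -2/7 - 5 + 25 = 138/7)
((-197 - 137)² + 114*(-114 + X(5))) + 280993 = ((-197 - 137)² + 114*(-114 + 138/7)) + 280993 = ((-334)² + 114*(-660/7)) + 280993 = (111556 - 75240/7) + 280993 = 705652/7 + 280993 = 2672603/7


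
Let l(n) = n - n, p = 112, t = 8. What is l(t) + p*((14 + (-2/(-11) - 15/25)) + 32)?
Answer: 280784/55 ≈ 5105.2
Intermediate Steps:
l(n) = 0
l(t) + p*((14 + (-2/(-11) - 15/25)) + 32) = 0 + 112*((14 + (-2/(-11) - 15/25)) + 32) = 0 + 112*((14 + (-2*(-1/11) - 15*1/25)) + 32) = 0 + 112*((14 + (2/11 - ⅗)) + 32) = 0 + 112*((14 - 23/55) + 32) = 0 + 112*(747/55 + 32) = 0 + 112*(2507/55) = 0 + 280784/55 = 280784/55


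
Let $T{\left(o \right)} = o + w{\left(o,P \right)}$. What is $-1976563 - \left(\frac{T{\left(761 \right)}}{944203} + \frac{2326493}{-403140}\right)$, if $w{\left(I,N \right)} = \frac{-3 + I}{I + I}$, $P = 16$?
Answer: $- \frac{572552503248302436941}{289671604036620} \approx -1.9766 \cdot 10^{6}$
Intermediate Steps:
$w{\left(I,N \right)} = \frac{-3 + I}{2 I}$
$T{\left(o \right)} = o + \frac{-3 + o}{2 o}$
$-1976563 - \left(\frac{T{\left(761 \right)}}{944203} + \frac{2326493}{-403140}\right) = -1976563 - \left(\frac{\frac{1}{2} + 761 - \frac{3}{2 \cdot 761}}{944203} + \frac{2326493}{-403140}\right) = -1976563 - \left(\left(\frac{1}{2} + 761 - \frac{3}{1522}\right) \frac{1}{944203} + 2326493 \left(- \frac{1}{403140}\right)\right) = -1976563 - \left(\left(\frac{1}{2} + 761 - \frac{3}{1522}\right) \frac{1}{944203} - \frac{2326493}{403140}\right) = -1976563 - \left(\frac{579500}{761} \cdot \frac{1}{944203} - \frac{2326493}{403140}\right) = -1976563 - \left(\frac{579500}{718538483} - \frac{2326493}{403140}\right) = -1976563 - - \frac{1671441131300119}{289671604036620} = -1976563 + \frac{1671441131300119}{289671604036620} = - \frac{572552503248302436941}{289671604036620}$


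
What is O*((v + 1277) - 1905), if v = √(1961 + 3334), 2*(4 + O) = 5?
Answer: 942 - 3*√5295/2 ≈ 832.85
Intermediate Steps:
O = -3/2 (O = -4 + (½)*5 = -4 + 5/2 = -3/2 ≈ -1.5000)
v = √5295 ≈ 72.767
O*((v + 1277) - 1905) = -3*((√5295 + 1277) - 1905)/2 = -3*((1277 + √5295) - 1905)/2 = -3*(-628 + √5295)/2 = 942 - 3*√5295/2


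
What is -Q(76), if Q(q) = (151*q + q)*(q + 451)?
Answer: -6087904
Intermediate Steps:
Q(q) = 152*q*(451 + q) (Q(q) = (152*q)*(451 + q) = 152*q*(451 + q))
-Q(76) = -152*76*(451 + 76) = -152*76*527 = -1*6087904 = -6087904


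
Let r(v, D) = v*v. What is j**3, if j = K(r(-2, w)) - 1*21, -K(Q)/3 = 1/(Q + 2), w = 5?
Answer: -79507/8 ≈ -9938.4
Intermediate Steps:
r(v, D) = v**2
K(Q) = -3/(2 + Q) (K(Q) = -3/(Q + 2) = -3/(2 + Q))
j = -43/2 (j = -3/(2 + (-2)**2) - 1*21 = -3/(2 + 4) - 21 = -3/6 - 21 = -3*1/6 - 21 = -1/2 - 21 = -43/2 ≈ -21.500)
j**3 = (-43/2)**3 = -79507/8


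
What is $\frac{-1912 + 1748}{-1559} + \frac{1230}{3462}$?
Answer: $\frac{414223}{899543} \approx 0.46048$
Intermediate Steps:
$\frac{-1912 + 1748}{-1559} + \frac{1230}{3462} = \left(-164\right) \left(- \frac{1}{1559}\right) + 1230 \cdot \frac{1}{3462} = \frac{164}{1559} + \frac{205}{577} = \frac{414223}{899543}$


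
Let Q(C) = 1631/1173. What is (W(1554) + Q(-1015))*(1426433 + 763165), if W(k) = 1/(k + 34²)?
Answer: 1613435575739/529805 ≈ 3.0453e+6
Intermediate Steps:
Q(C) = 1631/1173 (Q(C) = 1631*(1/1173) = 1631/1173)
W(k) = 1/(1156 + k) (W(k) = 1/(k + 1156) = 1/(1156 + k))
(W(1554) + Q(-1015))*(1426433 + 763165) = (1/(1156 + 1554) + 1631/1173)*(1426433 + 763165) = (1/2710 + 1631/1173)*2189598 = (4421183/3178830)*2189598 = 1613435575739/529805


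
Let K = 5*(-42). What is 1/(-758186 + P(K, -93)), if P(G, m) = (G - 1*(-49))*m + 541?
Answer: -1/742672 ≈ -1.3465e-6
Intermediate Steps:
K = -210
P(G, m) = 541 + m*(49 + G) (P(G, m) = (G + 49)*m + 541 = (49 + G)*m + 541 = m*(49 + G) + 541 = 541 + m*(49 + G))
1/(-758186 + P(K, -93)) = 1/(-758186 + (541 + 49*(-93) - 210*(-93))) = 1/(-758186 + (541 - 4557 + 19530)) = 1/(-758186 + 15514) = 1/(-742672) = -1/742672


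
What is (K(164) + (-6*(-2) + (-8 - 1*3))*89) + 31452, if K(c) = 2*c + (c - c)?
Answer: 31869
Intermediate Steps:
K(c) = 2*c (K(c) = 2*c + 0 = 2*c)
(K(164) + (-6*(-2) + (-8 - 1*3))*89) + 31452 = (2*164 + (-6*(-2) + (-8 - 1*3))*89) + 31452 = (328 + (12 + (-8 - 3))*89) + 31452 = (328 + (12 - 11)*89) + 31452 = (328 + 1*89) + 31452 = (328 + 89) + 31452 = 417 + 31452 = 31869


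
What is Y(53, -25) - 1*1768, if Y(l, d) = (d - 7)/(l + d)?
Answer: -12384/7 ≈ -1769.1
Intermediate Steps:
Y(l, d) = (-7 + d)/(d + l)
Y(53, -25) - 1*1768 = (-7 - 25)/(-25 + 53) - 1*1768 = -32/28 - 1768 = (1/28)*(-32) - 1768 = -8/7 - 1768 = -12384/7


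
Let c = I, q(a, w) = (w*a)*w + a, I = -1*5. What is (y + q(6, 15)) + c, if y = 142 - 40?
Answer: 1453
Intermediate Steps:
I = -5
q(a, w) = a + a*w² (q(a, w) = (a*w)*w + a = a*w² + a = a + a*w²)
c = -5
y = 102
(y + q(6, 15)) + c = (102 + 6*(1 + 15²)) - 5 = (102 + 6*(1 + 225)) - 5 = (102 + 6*226) - 5 = (102 + 1356) - 5 = 1458 - 5 = 1453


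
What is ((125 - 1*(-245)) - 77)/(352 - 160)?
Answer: 293/192 ≈ 1.5260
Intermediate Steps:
((125 - 1*(-245)) - 77)/(352 - 160) = ((125 + 245) - 77)/192 = (370 - 77)*(1/192) = 293*(1/192) = 293/192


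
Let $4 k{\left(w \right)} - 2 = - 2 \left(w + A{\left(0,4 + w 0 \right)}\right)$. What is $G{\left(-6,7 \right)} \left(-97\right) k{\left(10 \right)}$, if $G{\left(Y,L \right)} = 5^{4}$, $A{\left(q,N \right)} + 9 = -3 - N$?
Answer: $- \frac{424375}{2} \approx -2.1219 \cdot 10^{5}$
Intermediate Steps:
$A{\left(q,N \right)} = -12 - N$ ($A{\left(q,N \right)} = -9 - \left(3 + N\right) = -12 - N$)
$G{\left(Y,L \right)} = 625$
$k{\left(w \right)} = \frac{17}{2} - \frac{w}{2}$ ($k{\left(w \right)} = \frac{1}{2} + \frac{\left(-2\right) \left(w - \left(16 + w 0\right)\right)}{4} = \frac{1}{2} + \frac{\left(-2\right) \left(w - 16\right)}{4} = \frac{1}{2} + \frac{\left(-2\right) \left(-16 + w\right)}{4} = \frac{1}{2} + \frac{32 - 2 w}{4} = \frac{1}{2} - \left(-8 + \frac{w}{2}\right) = \frac{17}{2} - \frac{w}{2}$)
$G{\left(-6,7 \right)} \left(-97\right) k{\left(10 \right)} = 625 \left(-97\right) \left(\frac{17}{2} - 5\right) = - 60625 \left(\frac{17}{2} - 5\right) = \left(-60625\right) \frac{7}{2} = - \frac{424375}{2}$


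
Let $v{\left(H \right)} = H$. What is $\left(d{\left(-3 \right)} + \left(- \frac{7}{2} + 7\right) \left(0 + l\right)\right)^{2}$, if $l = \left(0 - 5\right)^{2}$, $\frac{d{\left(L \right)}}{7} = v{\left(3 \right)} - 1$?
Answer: $\frac{41209}{4} \approx 10302.0$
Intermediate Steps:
$d{\left(L \right)} = 14$ ($d{\left(L \right)} = 7 \left(3 - 1\right) = 7 \cdot 2 = 14$)
$l = 25$ ($l = \left(-5\right)^{2} = 25$)
$\left(d{\left(-3 \right)} + \left(- \frac{7}{2} + 7\right) \left(0 + l\right)\right)^{2} = \left(14 + \left(- \frac{7}{2} + 7\right) \left(0 + 25\right)\right)^{2} = \left(14 + \left(\left(-7\right) \frac{1}{2} + 7\right) 25\right)^{2} = \left(14 + \left(- \frac{7}{2} + 7\right) 25\right)^{2} = \left(14 + \frac{7}{2} \cdot 25\right)^{2} = \left(14 + \frac{175}{2}\right)^{2} = \left(\frac{203}{2}\right)^{2} = \frac{41209}{4}$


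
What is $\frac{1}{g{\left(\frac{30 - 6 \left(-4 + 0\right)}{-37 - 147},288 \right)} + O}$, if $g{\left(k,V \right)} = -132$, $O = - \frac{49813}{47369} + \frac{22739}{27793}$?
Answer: $- \frac{1316526617}{174088842462} \approx -0.0075624$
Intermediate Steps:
$O = - \frac{307329018}{1316526617}$ ($O = \left(-49813\right) \frac{1}{47369} + 22739 \cdot \frac{1}{27793} = - \frac{49813}{47369} + \frac{22739}{27793} = - \frac{307329018}{1316526617} \approx -0.23344$)
$\frac{1}{g{\left(\frac{30 - 6 \left(-4 + 0\right)}{-37 - 147},288 \right)} + O} = \frac{1}{-132 - \frac{307329018}{1316526617}} = \frac{1}{- \frac{174088842462}{1316526617}} = - \frac{1316526617}{174088842462}$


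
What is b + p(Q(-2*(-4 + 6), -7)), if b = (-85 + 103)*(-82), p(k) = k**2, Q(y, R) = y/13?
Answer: -249428/169 ≈ -1475.9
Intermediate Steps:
Q(y, R) = y/13 (Q(y, R) = y*(1/13) = y/13)
b = -1476 (b = 18*(-82) = -1476)
b + p(Q(-2*(-4 + 6), -7)) = -1476 + ((-2*(-4 + 6))/13)**2 = -1476 + ((-2*2)/13)**2 = -1476 + ((1/13)*(-4))**2 = -1476 + (-4/13)**2 = -1476 + 16/169 = -249428/169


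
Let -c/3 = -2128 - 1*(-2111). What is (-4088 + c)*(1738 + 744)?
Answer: -10019834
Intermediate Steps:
c = 51 (c = -3*(-2128 - 1*(-2111)) = -3*(-2128 + 2111) = -3*(-17) = 51)
(-4088 + c)*(1738 + 744) = (-4088 + 51)*(1738 + 744) = -4037*2482 = -10019834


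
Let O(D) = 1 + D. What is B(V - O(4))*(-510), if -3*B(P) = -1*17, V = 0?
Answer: -2890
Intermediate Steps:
B(P) = 17/3 (B(P) = -(-1)*17/3 = -⅓*(-17) = 17/3)
B(V - O(4))*(-510) = (17/3)*(-510) = -2890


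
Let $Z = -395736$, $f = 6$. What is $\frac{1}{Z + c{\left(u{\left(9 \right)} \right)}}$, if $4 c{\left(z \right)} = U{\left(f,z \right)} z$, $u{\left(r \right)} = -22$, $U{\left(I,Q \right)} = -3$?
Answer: $- \frac{2}{791439} \approx -2.527 \cdot 10^{-6}$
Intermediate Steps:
$c{\left(z \right)} = - \frac{3 z}{4}$ ($c{\left(z \right)} = \frac{\left(-3\right) z}{4} = - \frac{3 z}{4}$)
$\frac{1}{Z + c{\left(u{\left(9 \right)} \right)}} = \frac{1}{-395736 - - \frac{33}{2}} = \frac{1}{-395736 + \frac{33}{2}} = \frac{1}{- \frac{791439}{2}} = - \frac{2}{791439}$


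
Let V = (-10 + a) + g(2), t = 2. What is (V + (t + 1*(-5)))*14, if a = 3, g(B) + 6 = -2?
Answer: -252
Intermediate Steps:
g(B) = -8 (g(B) = -6 - 2 = -8)
V = -15 (V = (-10 + 3) - 8 = -7 - 8 = -15)
(V + (t + 1*(-5)))*14 = (-15 + (2 + 1*(-5)))*14 = (-15 + (2 - 5))*14 = (-15 - 3)*14 = -18*14 = -252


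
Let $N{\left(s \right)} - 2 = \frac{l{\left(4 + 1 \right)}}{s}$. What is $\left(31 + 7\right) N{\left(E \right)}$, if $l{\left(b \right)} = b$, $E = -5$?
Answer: $38$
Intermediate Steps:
$N{\left(s \right)} = 2 + \frac{5}{s}$ ($N{\left(s \right)} = 2 + \frac{4 + 1}{s} = 2 + \frac{5}{s}$)
$\left(31 + 7\right) N{\left(E \right)} = \left(31 + 7\right) \left(2 + \frac{5}{-5}\right) = 38 \left(2 + 5 \left(- \frac{1}{5}\right)\right) = 38 \left(2 - 1\right) = 38 \cdot 1 = 38$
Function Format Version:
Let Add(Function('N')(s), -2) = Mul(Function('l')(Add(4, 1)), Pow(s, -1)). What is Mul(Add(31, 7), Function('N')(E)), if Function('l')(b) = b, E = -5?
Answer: 38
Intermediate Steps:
Function('N')(s) = Add(2, Mul(5, Pow(s, -1))) (Function('N')(s) = Add(2, Mul(Add(4, 1), Pow(s, -1))) = Add(2, Mul(5, Pow(s, -1))))
Mul(Add(31, 7), Function('N')(E)) = Mul(Add(31, 7), Add(2, Mul(5, Pow(-5, -1)))) = Mul(38, Add(2, Mul(5, Rational(-1, 5)))) = Mul(38, Add(2, -1)) = Mul(38, 1) = 38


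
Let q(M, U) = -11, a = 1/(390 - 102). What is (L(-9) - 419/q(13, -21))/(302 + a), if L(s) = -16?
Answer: 69984/956747 ≈ 0.073148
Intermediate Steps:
a = 1/288 ≈ 0.0034722
(L(-9) - 419/q(13, -21))/(302 + a) = (-16 - 419/(-11))/(302 + 1/288) = (-16 - 419*(-1/11))/(86977/288) = 288*(-16 + 419/11)/86977 = (288/86977)*(243/11) = 69984/956747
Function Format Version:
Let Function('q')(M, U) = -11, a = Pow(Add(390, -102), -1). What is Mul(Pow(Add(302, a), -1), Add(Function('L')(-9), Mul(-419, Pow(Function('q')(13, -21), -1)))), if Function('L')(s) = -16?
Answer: Rational(69984, 956747) ≈ 0.073148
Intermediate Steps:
a = Rational(1, 288) (a = Pow(288, -1) = Rational(1, 288) ≈ 0.0034722)
Mul(Pow(Add(302, a), -1), Add(Function('L')(-9), Mul(-419, Pow(Function('q')(13, -21), -1)))) = Mul(Pow(Add(302, Rational(1, 288)), -1), Add(-16, Mul(-419, Pow(-11, -1)))) = Mul(Pow(Rational(86977, 288), -1), Add(-16, Mul(-419, Rational(-1, 11)))) = Mul(Rational(288, 86977), Add(-16, Rational(419, 11))) = Mul(Rational(288, 86977), Rational(243, 11)) = Rational(69984, 956747)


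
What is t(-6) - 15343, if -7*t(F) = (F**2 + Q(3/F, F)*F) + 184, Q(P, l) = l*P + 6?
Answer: -107567/7 ≈ -15367.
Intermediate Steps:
Q(P, l) = 6 + P*l (Q(P, l) = P*l + 6 = 6 + P*l)
t(F) = -184/7 - 9*F/7 - F**2/7 (t(F) = -((F**2 + (6 + (3/F)*F)*F) + 184)/7 = -((F**2 + (6 + 3)*F) + 184)/7 = -((F**2 + 9*F) + 184)/7 = -(184 + F**2 + 9*F)/7 = -184/7 - 9*F/7 - F**2/7)
t(-6) - 15343 = (-184/7 - 9/7*(-6) - 1/7*(-6)**2) - 15343 = (-184/7 + 54/7 - 1/7*36) - 15343 = (-184/7 + 54/7 - 36/7) - 15343 = -166/7 - 15343 = -107567/7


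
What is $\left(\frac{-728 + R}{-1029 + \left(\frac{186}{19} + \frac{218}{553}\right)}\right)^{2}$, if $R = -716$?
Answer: $\frac{230192861163664}{114590666318209} \approx 2.0088$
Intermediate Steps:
$\left(\frac{-728 + R}{-1029 + \left(\frac{186}{19} + \frac{218}{553}\right)}\right)^{2} = \left(\frac{-728 - 716}{-1029 + \left(\frac{186}{19} + \frac{218}{553}\right)}\right)^{2} = \left(- \frac{1444}{-1029 + \left(186 \cdot \frac{1}{19} + 218 \cdot \frac{1}{553}\right)}\right)^{2} = \left(- \frac{1444}{-1029 + \left(\frac{186}{19} + \frac{218}{553}\right)}\right)^{2} = \left(- \frac{1444}{-1029 + \frac{107000}{10507}}\right)^{2} = \left(- \frac{1444}{- \frac{10704703}{10507}}\right)^{2} = \left(\left(-1444\right) \left(- \frac{10507}{10704703}\right)\right)^{2} = \left(\frac{15172108}{10704703}\right)^{2} = \frac{230192861163664}{114590666318209}$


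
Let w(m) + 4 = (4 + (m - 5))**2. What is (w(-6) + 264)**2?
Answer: 95481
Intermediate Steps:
w(m) = -4 + (-1 + m)**2 (w(m) = -4 + (4 + (m - 5))**2 = -4 + (4 + (-5 + m))**2 = -4 + (-1 + m)**2)
(w(-6) + 264)**2 = ((-4 + (-1 - 6)**2) + 264)**2 = ((-4 + (-7)**2) + 264)**2 = ((-4 + 49) + 264)**2 = (45 + 264)**2 = 309**2 = 95481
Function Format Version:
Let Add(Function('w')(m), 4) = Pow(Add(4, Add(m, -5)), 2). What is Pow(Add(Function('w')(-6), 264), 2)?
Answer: 95481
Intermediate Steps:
Function('w')(m) = Add(-4, Pow(Add(-1, m), 2)) (Function('w')(m) = Add(-4, Pow(Add(4, Add(m, -5)), 2)) = Add(-4, Pow(Add(4, Add(-5, m)), 2)) = Add(-4, Pow(Add(-1, m), 2)))
Pow(Add(Function('w')(-6), 264), 2) = Pow(Add(Add(-4, Pow(Add(-1, -6), 2)), 264), 2) = Pow(Add(Add(-4, Pow(-7, 2)), 264), 2) = Pow(Add(Add(-4, 49), 264), 2) = Pow(Add(45, 264), 2) = Pow(309, 2) = 95481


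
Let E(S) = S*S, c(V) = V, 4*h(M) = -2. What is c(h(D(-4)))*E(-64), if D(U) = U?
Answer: -2048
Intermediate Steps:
h(M) = -½ (h(M) = (¼)*(-2) = -½)
E(S) = S²
c(h(D(-4)))*E(-64) = -½*(-64)² = -½*4096 = -2048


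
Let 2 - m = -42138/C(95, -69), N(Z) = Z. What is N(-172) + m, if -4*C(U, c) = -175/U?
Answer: 3196538/35 ≈ 91330.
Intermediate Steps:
C(U, c) = 175/(4*U) (C(U, c) = -(-175)/(4*U) = 175/(4*U))
m = 3202558/35 (m = 2 - (-42138)/((175/4)/95) = 2 - (-42138)/((175/4)*(1/95)) = 2 - (-42138)/35/76 = 2 - (-42138)*76/35 = 2 - 1*(-3202488/35) = 2 + 3202488/35 = 3202558/35 ≈ 91502.)
N(-172) + m = -172 + 3202558/35 = 3196538/35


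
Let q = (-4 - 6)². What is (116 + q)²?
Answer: 46656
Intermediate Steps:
q = 100 (q = (-10)² = 100)
(116 + q)² = (116 + 100)² = 216² = 46656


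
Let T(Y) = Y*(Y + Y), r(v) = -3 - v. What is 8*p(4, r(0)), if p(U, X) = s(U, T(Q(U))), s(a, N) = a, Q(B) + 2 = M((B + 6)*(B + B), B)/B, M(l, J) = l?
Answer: 32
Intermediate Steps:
Q(B) = 10 + 2*B (Q(B) = -2 + ((B + 6)*(B + B))/B = -2 + ((6 + B)*(2*B))/B = -2 + (2*B*(6 + B))/B = -2 + (12 + 2*B) = 10 + 2*B)
T(Y) = 2*Y² (T(Y) = Y*(2*Y) = 2*Y²)
p(U, X) = U
8*p(4, r(0)) = 8*4 = 32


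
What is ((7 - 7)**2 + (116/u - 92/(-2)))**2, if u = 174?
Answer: 19600/9 ≈ 2177.8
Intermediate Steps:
((7 - 7)**2 + (116/u - 92/(-2)))**2 = ((7 - 7)**2 + (116/174 - 92/(-2)))**2 = (0**2 + (116*(1/174) - 92*(-1/2)))**2 = (0 + (2/3 + 46))**2 = (0 + 140/3)**2 = (140/3)**2 = 19600/9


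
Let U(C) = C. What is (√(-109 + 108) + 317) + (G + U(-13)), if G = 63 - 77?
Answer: 290 + I ≈ 290.0 + 1.0*I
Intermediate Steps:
G = -14
(√(-109 + 108) + 317) + (G + U(-13)) = (√(-109 + 108) + 317) + (-14 - 13) = (√(-1) + 317) - 27 = (I + 317) - 27 = (317 + I) - 27 = 290 + I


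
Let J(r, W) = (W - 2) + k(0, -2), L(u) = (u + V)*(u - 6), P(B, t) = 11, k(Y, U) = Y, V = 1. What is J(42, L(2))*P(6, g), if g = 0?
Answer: -154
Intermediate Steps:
L(u) = (1 + u)*(-6 + u) (L(u) = (u + 1)*(u - 6) = (1 + u)*(-6 + u))
J(r, W) = -2 + W (J(r, W) = (W - 2) + 0 = (-2 + W) + 0 = -2 + W)
J(42, L(2))*P(6, g) = (-2 + (-6 + 2² - 5*2))*11 = (-2 + (-6 + 4 - 10))*11 = (-2 - 12)*11 = -14*11 = -154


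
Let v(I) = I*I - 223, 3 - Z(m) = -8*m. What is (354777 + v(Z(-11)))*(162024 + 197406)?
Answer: 130034225970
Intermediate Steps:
Z(m) = 3 + 8*m (Z(m) = 3 - (-8)*m = 3 + 8*m)
v(I) = -223 + I**2 (v(I) = I**2 - 223 = -223 + I**2)
(354777 + v(Z(-11)))*(162024 + 197406) = (354777 + (-223 + (3 + 8*(-11))**2))*(162024 + 197406) = (354777 + (-223 + (3 - 88)**2))*359430 = (354777 + (-223 + (-85)**2))*359430 = (354777 + (-223 + 7225))*359430 = (354777 + 7002)*359430 = 361779*359430 = 130034225970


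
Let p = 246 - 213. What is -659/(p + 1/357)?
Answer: -235263/11782 ≈ -19.968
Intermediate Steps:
p = 33
-659/(p + 1/357) = -659/(33 + 1/357) = -659/11782/357 = -659*357/11782 = -235263/11782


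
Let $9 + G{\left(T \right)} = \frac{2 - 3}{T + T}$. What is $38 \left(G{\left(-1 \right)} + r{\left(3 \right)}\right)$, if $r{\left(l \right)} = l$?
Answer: $-209$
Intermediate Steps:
$G{\left(T \right)} = -9 - \frac{1}{2 T}$ ($G{\left(T \right)} = -9 + \frac{2 - 3}{T + T} = -9 - \frac{1}{2 T}$)
$38 \left(G{\left(-1 \right)} + r{\left(3 \right)}\right) = 38 \left(\left(-9 - \frac{1}{2 \left(-1\right)}\right) + 3\right) = 38 \left(\left(-9 - - \frac{1}{2}\right) + 3\right) = 38 \left(\left(-9 + \frac{1}{2}\right) + 3\right) = 38 \left(- \frac{17}{2} + 3\right) = 38 \left(- \frac{11}{2}\right) = -209$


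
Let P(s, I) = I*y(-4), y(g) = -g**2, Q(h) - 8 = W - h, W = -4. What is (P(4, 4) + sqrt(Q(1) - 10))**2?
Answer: (-64 + I*sqrt(7))**2 ≈ 4089.0 - 338.66*I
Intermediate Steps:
Q(h) = 4 - h (Q(h) = 8 + (-4 - h) = 4 - h)
P(s, I) = -16*I (P(s, I) = I*(-1*(-4)**2) = I*(-1*16) = I*(-16) = -16*I)
(P(4, 4) + sqrt(Q(1) - 10))**2 = (-16*4 + sqrt((4 - 1*1) - 10))**2 = (-64 + sqrt((4 - 1) - 10))**2 = (-64 + sqrt(3 - 10))**2 = (-64 + sqrt(-7))**2 = (-64 + I*sqrt(7))**2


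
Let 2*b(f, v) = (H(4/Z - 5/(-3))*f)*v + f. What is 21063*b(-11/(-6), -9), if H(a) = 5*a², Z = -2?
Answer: -77231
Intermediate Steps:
b(f, v) = f/2 + 5*f*v/18 (b(f, v) = (((5*(4/(-2) - 5/(-3))²)*f)*v + f)/2 = (((5*(4*(-½) - 5*(-⅓))²)*f)*v + f)/2 = (((5*(-2 + 5/3)²)*f)*v + f)/2 = (((5*(-⅓)²)*f)*v + f)/2 = (((5*(⅑))*f)*v + f)/2 = ((5*f/9)*v + f)/2 = (5*f*v/9 + f)/2 = (f + 5*f*v/9)/2 = f/2 + 5*f*v/18)
21063*b(-11/(-6), -9) = 21063*((-11/(-6))*(9 + 5*(-9))/18) = 21063*((-11*(-⅙))*(9 - 45)/18) = 21063*((1/18)*(11/6)*(-36)) = 21063*(-11/3) = -77231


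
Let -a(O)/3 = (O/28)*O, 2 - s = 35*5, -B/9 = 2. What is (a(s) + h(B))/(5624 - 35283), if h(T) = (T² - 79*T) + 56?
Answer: 39331/830452 ≈ 0.047361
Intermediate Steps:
B = -18 (B = -9*2 = -18)
s = -173 (s = 2 - 35*5 = 2 - 1*175 = 2 - 175 = -173)
a(O) = -3*O²/28 (a(O) = -3*O/28*O = -3*O²/28)
h(T) = 56 + T² - 79*T
(a(s) + h(B))/(5624 - 35283) = (-3/28*(-173)² + (56 + (-18)² - 79*(-18)))/(5624 - 35283) = (-3/28*29929 + (56 + 324 + 1422))/(-29659) = (-89787/28 + 1802)*(-1/29659) = -39331/28*(-1/29659) = 39331/830452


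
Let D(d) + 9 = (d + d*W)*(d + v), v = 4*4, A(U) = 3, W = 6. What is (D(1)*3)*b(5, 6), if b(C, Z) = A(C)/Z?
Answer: 165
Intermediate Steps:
v = 16
b(C, Z) = 3/Z
D(d) = -9 + 7*d*(16 + d) (D(d) = -9 + (d + d*6)*(d + 16) = -9 + (d + 6*d)*(16 + d) = -9 + (7*d)*(16 + d) = -9 + 7*d*(16 + d))
(D(1)*3)*b(5, 6) = ((-9 + 7*1**2 + 112*1)*3)*(3/6) = ((-9 + 7*1 + 112)*3)*(3*(1/6)) = ((-9 + 7 + 112)*3)*(1/2) = (110*3)*(1/2) = 330*(1/2) = 165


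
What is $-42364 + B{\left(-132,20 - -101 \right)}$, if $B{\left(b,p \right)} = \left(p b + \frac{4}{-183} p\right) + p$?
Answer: $- \frac{10653829}{183} \approx -58218.0$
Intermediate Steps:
$B{\left(b,p \right)} = \frac{179 p}{183} + b p$ ($B{\left(b,p \right)} = \left(b p + 4 \left(- \frac{1}{183}\right) p\right) + p = \left(b p - \frac{4 p}{183}\right) + p = \left(- \frac{4 p}{183} + b p\right) + p = \frac{179 p}{183} + b p$)
$-42364 + B{\left(-132,20 - -101 \right)} = -42364 + \frac{\left(20 - -101\right) \left(179 + 183 \left(-132\right)\right)}{183} = -42364 + \frac{\left(20 + 101\right) \left(179 - 24156\right)}{183} = -42364 + \frac{1}{183} \cdot 121 \left(-23977\right) = -42364 - \frac{2901217}{183} = - \frac{10653829}{183}$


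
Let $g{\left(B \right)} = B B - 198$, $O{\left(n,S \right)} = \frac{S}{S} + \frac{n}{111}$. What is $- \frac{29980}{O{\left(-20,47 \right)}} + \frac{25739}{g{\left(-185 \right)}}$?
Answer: $- \frac{16176003973}{442351} \approx -36568.0$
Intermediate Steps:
$O{\left(n,S \right)} = 1 + \frac{n}{111}$ ($O{\left(n,S \right)} = 1 + n \frac{1}{111} = 1 + \frac{n}{111}$)
$g{\left(B \right)} = -198 + B^{2}$ ($g{\left(B \right)} = B^{2} - 198 = -198 + B^{2}$)
$- \frac{29980}{O{\left(-20,47 \right)}} + \frac{25739}{g{\left(-185 \right)}} = - \frac{29980}{1 + \frac{1}{111} \left(-20\right)} + \frac{25739}{-198 + \left(-185\right)^{2}} = - \frac{29980}{1 - \frac{20}{111}} + \frac{25739}{-198 + 34225} = - \frac{29980}{\frac{91}{111}} + \frac{25739}{34027} = \left(-29980\right) \frac{111}{91} + 25739 \cdot \frac{1}{34027} = - \frac{3327780}{91} + \frac{3677}{4861} = - \frac{16176003973}{442351}$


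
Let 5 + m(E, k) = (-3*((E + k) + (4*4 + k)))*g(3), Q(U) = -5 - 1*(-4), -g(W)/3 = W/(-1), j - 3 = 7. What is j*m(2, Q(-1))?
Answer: -4370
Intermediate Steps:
j = 10 (j = 3 + 7 = 10)
g(W) = 3*W (g(W) = -3*W/(-1) = -3*W*(-1) = -(-3)*W = 3*W)
Q(U) = -1 (Q(U) = -5 + 4 = -1)
m(E, k) = -437 - 54*k - 27*E (m(E, k) = -5 + (-3*((E + k) + (4*4 + k)))*(3*3) = -5 - 3*((E + k) + (16 + k))*9 = -5 - 3*(16 + E + 2*k)*9 = -5 + (-48 - 6*k - 3*E)*9 = -5 + (-432 - 54*k - 27*E) = -437 - 54*k - 27*E)
j*m(2, Q(-1)) = 10*(-437 - 54*(-1) - 27*2) = 10*(-437 + 54 - 54) = 10*(-437) = -4370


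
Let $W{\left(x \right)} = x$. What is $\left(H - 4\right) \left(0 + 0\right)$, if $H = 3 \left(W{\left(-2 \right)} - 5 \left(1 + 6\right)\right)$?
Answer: $0$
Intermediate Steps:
$H = -111$ ($H = 3 \left(-2 - 5 \left(1 + 6\right)\right) = 3 \left(-2 - 35\right) = 3 \left(-37\right) = -111$)
$\left(H - 4\right) \left(0 + 0\right) = \left(-111 - 4\right) \left(0 + 0\right) = \left(-115\right) 0 = 0$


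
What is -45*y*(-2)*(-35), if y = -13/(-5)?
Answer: -8190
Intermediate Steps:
y = 13/5 (y = -13*(-⅕) = 13/5 ≈ 2.6000)
-45*y*(-2)*(-35) = -117*(-2)*(-35) = -45*(-26/5)*(-35) = 234*(-35) = -8190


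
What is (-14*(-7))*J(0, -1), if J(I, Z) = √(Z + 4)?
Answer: 98*√3 ≈ 169.74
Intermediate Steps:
J(I, Z) = √(4 + Z)
(-14*(-7))*J(0, -1) = (-14*(-7))*√(4 - 1) = 98*√3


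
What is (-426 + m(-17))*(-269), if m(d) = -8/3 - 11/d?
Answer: 5872001/51 ≈ 1.1514e+5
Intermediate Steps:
m(d) = -8/3 - 11/d (m(d) = -8*⅓ - 11/d = -8/3 - 11/d)
(-426 + m(-17))*(-269) = (-426 + (-8/3 - 11/(-17)))*(-269) = (-426 + (-8/3 - 11*(-1/17)))*(-269) = (-426 + (-8/3 + 11/17))*(-269) = (-426 - 103/51)*(-269) = -21829/51*(-269) = 5872001/51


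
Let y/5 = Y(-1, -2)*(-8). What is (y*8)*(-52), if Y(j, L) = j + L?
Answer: -49920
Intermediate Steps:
Y(j, L) = L + j
y = 120 (y = 5*((-2 - 1)*(-8)) = 5*(-3*(-8)) = 5*24 = 120)
(y*8)*(-52) = (120*8)*(-52) = 960*(-52) = -49920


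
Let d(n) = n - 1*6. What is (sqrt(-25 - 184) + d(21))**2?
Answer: (15 + I*sqrt(209))**2 ≈ 16.0 + 433.71*I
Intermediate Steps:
d(n) = -6 + n (d(n) = n - 6 = -6 + n)
(sqrt(-25 - 184) + d(21))**2 = (sqrt(-25 - 184) + (-6 + 21))**2 = (sqrt(-209) + 15)**2 = (I*sqrt(209) + 15)**2 = (15 + I*sqrt(209))**2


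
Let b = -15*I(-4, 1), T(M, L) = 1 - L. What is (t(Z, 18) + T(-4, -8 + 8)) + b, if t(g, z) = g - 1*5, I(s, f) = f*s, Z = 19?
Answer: 75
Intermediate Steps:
t(g, z) = -5 + g (t(g, z) = g - 5 = -5 + g)
b = 60 (b = -15*(-4) = 60)
(t(Z, 18) + T(-4, -8 + 8)) + b = ((-5 + 19) + (1 - (-8 + 8))) + 60 = (14 + (1 - 1*0)) + 60 = (14 + (1 + 0)) + 60 = (14 + 1) + 60 = 15 + 60 = 75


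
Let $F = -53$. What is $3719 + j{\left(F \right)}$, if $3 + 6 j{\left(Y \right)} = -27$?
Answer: $3714$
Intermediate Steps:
$j{\left(Y \right)} = -5$ ($j{\left(Y \right)} = - \frac{1}{2} + \frac{1}{6} \left(-27\right) = - \frac{1}{2} - \frac{9}{2} = -5$)
$3719 + j{\left(F \right)} = 3719 - 5 = 3714$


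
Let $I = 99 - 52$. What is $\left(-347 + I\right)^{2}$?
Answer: $90000$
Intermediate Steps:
$I = 47$
$\left(-347 + I\right)^{2} = \left(-347 + 47\right)^{2} = \left(-300\right)^{2} = 90000$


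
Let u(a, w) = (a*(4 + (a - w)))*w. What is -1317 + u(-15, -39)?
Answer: 15063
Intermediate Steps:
u(a, w) = a*w*(4 + a - w) (u(a, w) = (a*(4 + a - w))*w = a*w*(4 + a - w))
-1317 + u(-15, -39) = -1317 - 15*(-39)*(4 - 15 - 1*(-39)) = -1317 - 15*(-39)*(4 - 15 + 39) = -1317 - 15*(-39)*28 = -1317 + 16380 = 15063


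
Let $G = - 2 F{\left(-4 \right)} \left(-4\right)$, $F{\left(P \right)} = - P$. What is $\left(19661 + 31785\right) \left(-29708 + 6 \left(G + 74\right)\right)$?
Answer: $-1495638112$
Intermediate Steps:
$G = 32$ ($G = - 2 \left(\left(-1\right) \left(-4\right)\right) \left(-4\right) = \left(-2\right) 4 \left(-4\right) = \left(-8\right) \left(-4\right) = 32$)
$\left(19661 + 31785\right) \left(-29708 + 6 \left(G + 74\right)\right) = \left(19661 + 31785\right) \left(-29708 + 6 \left(32 + 74\right)\right) = 51446 \left(-29708 + 6 \cdot 106\right) = 51446 \left(-29708 + 636\right) = 51446 \left(-29072\right) = -1495638112$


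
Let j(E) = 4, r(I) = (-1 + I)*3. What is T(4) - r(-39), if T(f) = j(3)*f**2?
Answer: 184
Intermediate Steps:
r(I) = -3 + 3*I
T(f) = 4*f**2
T(4) - r(-39) = 4*4**2 - (-3 + 3*(-39)) = 4*16 - (-3 - 117) = 64 - 1*(-120) = 64 + 120 = 184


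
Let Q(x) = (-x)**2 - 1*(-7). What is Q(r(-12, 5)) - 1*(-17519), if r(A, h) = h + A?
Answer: 17575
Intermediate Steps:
r(A, h) = A + h
Q(x) = 7 + x**2 (Q(x) = x**2 + 7 = 7 + x**2)
Q(r(-12, 5)) - 1*(-17519) = (7 + (-12 + 5)**2) - 1*(-17519) = (7 + (-7)**2) + 17519 = (7 + 49) + 17519 = 56 + 17519 = 17575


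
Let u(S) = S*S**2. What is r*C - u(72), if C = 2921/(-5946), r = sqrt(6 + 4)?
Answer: -373248 - 2921*sqrt(10)/5946 ≈ -3.7325e+5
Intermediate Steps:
r = sqrt(10) ≈ 3.1623
C = -2921/5946 (C = 2921*(-1/5946) = -2921/5946 ≈ -0.49125)
u(S) = S**3
r*C - u(72) = sqrt(10)*(-2921/5946) - 1*72**3 = -2921*sqrt(10)/5946 - 1*373248 = -2921*sqrt(10)/5946 - 373248 = -373248 - 2921*sqrt(10)/5946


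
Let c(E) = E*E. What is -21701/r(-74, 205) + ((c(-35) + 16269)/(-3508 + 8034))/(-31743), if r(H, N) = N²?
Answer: -1559246102384/3018841038225 ≈ -0.51651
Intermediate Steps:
c(E) = E²
-21701/r(-74, 205) + ((c(-35) + 16269)/(-3508 + 8034))/(-31743) = -21701/(205²) + (((-35)² + 16269)/(-3508 + 8034))/(-31743) = -21701/42025 + ((1225 + 16269)/4526)*(-1/31743) = -21701*1/42025 + (17494*(1/4526))*(-1/31743) = -21701/42025 + (8747/2263)*(-1/31743) = -21701/42025 - 8747/71834409 = -1559246102384/3018841038225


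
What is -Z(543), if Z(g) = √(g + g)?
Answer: -√1086 ≈ -32.955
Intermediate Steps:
Z(g) = √2*√g (Z(g) = √(2*g) = √2*√g)
-Z(543) = -√2*√543 = -√1086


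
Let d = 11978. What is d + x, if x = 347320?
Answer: 359298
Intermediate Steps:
d + x = 11978 + 347320 = 359298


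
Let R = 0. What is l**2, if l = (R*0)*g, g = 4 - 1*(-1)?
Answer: 0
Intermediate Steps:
g = 5 (g = 4 + 1 = 5)
l = 0 (l = (0*0)*5 = 0*5 = 0)
l**2 = 0**2 = 0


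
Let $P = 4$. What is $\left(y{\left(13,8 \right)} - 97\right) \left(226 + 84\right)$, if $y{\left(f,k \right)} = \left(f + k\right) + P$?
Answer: $-22320$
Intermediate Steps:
$y{\left(f,k \right)} = 4 + f + k$ ($y{\left(f,k \right)} = \left(f + k\right) + 4 = 4 + f + k$)
$\left(y{\left(13,8 \right)} - 97\right) \left(226 + 84\right) = \left(\left(4 + 13 + 8\right) - 97\right) \left(226 + 84\right) = \left(25 + \left(-249 + 152\right)\right) 310 = \left(25 - 97\right) 310 = \left(-72\right) 310 = -22320$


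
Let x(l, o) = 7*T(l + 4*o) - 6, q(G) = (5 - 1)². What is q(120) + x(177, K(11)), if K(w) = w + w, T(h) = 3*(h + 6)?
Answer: 5701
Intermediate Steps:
q(G) = 16 (q(G) = 4² = 16)
T(h) = 18 + 3*h (T(h) = 3*(6 + h) = 18 + 3*h)
K(w) = 2*w
x(l, o) = 120 + 21*l + 84*o (x(l, o) = 7*(18 + 3*(l + 4*o)) - 6 = 7*(18 + (3*l + 12*o)) - 6 = 7*(18 + 3*l + 12*o) - 6 = (126 + 21*l + 84*o) - 6 = 120 + 21*l + 84*o)
q(120) + x(177, K(11)) = 16 + (120 + 21*177 + 84*(2*11)) = 16 + (120 + 3717 + 84*22) = 16 + (120 + 3717 + 1848) = 16 + 5685 = 5701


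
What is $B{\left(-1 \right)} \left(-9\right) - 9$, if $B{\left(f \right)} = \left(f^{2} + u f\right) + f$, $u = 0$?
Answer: $-9$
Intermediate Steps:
$B{\left(f \right)} = f + f^{2}$ ($B{\left(f \right)} = \left(f^{2} + 0 f\right) + f = \left(f^{2} + 0\right) + f = f^{2} + f = f + f^{2}$)
$B{\left(-1 \right)} \left(-9\right) - 9 = - (1 - 1) \left(-9\right) - 9 = \left(-1\right) 0 \left(-9\right) - 9 = 0 \left(-9\right) - 9 = 0 - 9 = -9$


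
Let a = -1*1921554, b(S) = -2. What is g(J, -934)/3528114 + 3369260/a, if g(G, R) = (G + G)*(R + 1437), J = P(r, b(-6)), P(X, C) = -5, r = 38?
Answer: -991399899355/564955130763 ≈ -1.7548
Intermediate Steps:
J = -5
a = -1921554
g(G, R) = 2*G*(1437 + R) (g(G, R) = (2*G)*(1437 + R) = 2*G*(1437 + R))
g(J, -934)/3528114 + 3369260/a = (2*(-5)*(1437 - 934))/3528114 + 3369260/(-1921554) = (2*(-5)*503)*(1/3528114) + 3369260*(-1/1921554) = -5030*1/3528114 - 1684630/960777 = -2515/1764057 - 1684630/960777 = -991399899355/564955130763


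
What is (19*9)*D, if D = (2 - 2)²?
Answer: 0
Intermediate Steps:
D = 0 (D = 0² = 0)
(19*9)*D = (19*9)*0 = 171*0 = 0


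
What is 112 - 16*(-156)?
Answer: 2608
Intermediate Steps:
112 - 16*(-156) = 112 + 2496 = 2608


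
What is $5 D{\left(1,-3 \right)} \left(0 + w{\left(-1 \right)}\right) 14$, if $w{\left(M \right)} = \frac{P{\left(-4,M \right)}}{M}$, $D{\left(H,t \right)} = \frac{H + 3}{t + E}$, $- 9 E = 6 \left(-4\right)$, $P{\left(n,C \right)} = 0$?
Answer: $0$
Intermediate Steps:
$E = \frac{8}{3}$ ($E = - \frac{6 \left(-4\right)}{9} = \left(- \frac{1}{9}\right) \left(-24\right) = \frac{8}{3} \approx 2.6667$)
$D{\left(H,t \right)} = \frac{3 + H}{\frac{8}{3} + t}$ ($D{\left(H,t \right)} = \frac{H + 3}{t + \frac{8}{3}} = \frac{3 + H}{\frac{8}{3} + t}$)
$w{\left(M \right)} = 0$ ($w{\left(M \right)} = \frac{0}{M} = 0$)
$5 D{\left(1,-3 \right)} \left(0 + w{\left(-1 \right)}\right) 14 = 5 \frac{3 \left(3 + 1\right)}{8 + 3 \left(-3\right)} \left(0 + 0\right) 14 = 5 \cdot 3 \frac{1}{8 - 9} \cdot 4 \cdot 0 \cdot 14 = 5 \cdot 3 \frac{1}{-1} \cdot 4 \cdot 0 \cdot 14 = 5 \cdot 3 \left(-1\right) 4 \cdot 0 \cdot 14 = 5 \left(\left(-12\right) 0\right) 14 = 5 \cdot 0 \cdot 14 = 0 \cdot 14 = 0$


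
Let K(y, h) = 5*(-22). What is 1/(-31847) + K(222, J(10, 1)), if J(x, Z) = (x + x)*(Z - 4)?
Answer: -3503171/31847 ≈ -110.00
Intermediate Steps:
J(x, Z) = 2*x*(-4 + Z) (J(x, Z) = (2*x)*(-4 + Z) = 2*x*(-4 + Z))
K(y, h) = -110
1/(-31847) + K(222, J(10, 1)) = 1/(-31847) - 110 = -1/31847 - 110 = -3503171/31847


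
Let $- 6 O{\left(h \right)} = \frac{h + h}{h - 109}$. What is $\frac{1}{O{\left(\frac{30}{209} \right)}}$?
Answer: $\frac{22751}{10} \approx 2275.1$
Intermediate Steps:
$O{\left(h \right)} = - \frac{h}{3 \left(-109 + h\right)}$ ($O{\left(h \right)} = - \frac{\left(h + h\right) \frac{1}{h - 109}}{6} = - \frac{2 h \frac{1}{-109 + h}}{6} = - \frac{h}{3 \left(-109 + h\right)}$)
$\frac{1}{O{\left(\frac{30}{209} \right)}} = \frac{1}{\left(-1\right) \frac{30}{209} \frac{1}{-327 + 3 \cdot \frac{30}{209}}} = \frac{1}{\left(-1\right) \frac{30}{209} \frac{1}{-327 + \frac{90}{209}}} = \frac{1}{\left(-1\right) \frac{30}{209} \frac{1}{- \frac{68253}{209}}} = \frac{1}{\left(-1\right) \frac{30}{209} \left(- \frac{209}{68253}\right)} = \frac{1}{\frac{10}{22751}} = \frac{22751}{10}$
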